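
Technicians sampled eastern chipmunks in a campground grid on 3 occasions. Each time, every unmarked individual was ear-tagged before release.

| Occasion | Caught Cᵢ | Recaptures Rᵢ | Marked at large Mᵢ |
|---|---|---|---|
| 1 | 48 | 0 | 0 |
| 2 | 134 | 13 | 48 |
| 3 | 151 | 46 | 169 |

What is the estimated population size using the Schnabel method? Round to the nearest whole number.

N ≈ 542

Σ MᵢCᵢ = 0·48 + 48·134 + 169·151 = 0 + 6432 + 25519 = 31951
Σ Rᵢ = 0 + 13 + 46 = 59
N̂ = 31951 / 59 ≈ 541.5 → 542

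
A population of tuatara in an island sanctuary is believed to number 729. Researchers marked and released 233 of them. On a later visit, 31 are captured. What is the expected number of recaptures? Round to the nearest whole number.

expected recaptures ≈ 10

The marked fraction of the population is 233/729, so in a sample of 31 expect C·(M/N) marked.
E[R] = 233 × 31 / 729 = 7223 / 729 ≈ 9.9 → 10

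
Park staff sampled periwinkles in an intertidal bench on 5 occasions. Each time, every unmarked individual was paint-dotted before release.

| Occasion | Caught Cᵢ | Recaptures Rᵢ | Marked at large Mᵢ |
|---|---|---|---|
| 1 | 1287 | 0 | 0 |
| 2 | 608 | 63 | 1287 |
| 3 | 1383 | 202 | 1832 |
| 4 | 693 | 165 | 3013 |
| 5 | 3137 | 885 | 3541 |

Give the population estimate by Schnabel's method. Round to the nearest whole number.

N ≈ 12,557

Σ MᵢCᵢ = 0·1287 + 1287·608 + 1832·1383 + 3013·693 + 3541·3137 = 0 + 782496 + 2533656 + 2088009 + 11108117 = 16512278
Σ Rᵢ = 0 + 63 + 202 + 165 + 885 = 1315
N̂ = 16512278 / 1315 ≈ 12556.9 → 12557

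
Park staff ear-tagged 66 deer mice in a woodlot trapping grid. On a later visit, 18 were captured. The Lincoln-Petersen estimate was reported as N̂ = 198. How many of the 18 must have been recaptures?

R = 6

From N = M·C/R: R = M·C / N = 66·18 / 198 = 1188 / 198 = 6.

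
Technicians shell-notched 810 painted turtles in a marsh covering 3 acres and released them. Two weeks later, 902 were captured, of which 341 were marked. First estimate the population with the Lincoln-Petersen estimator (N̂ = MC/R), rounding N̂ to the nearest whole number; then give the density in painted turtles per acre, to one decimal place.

N̂ = 810·902/341 = 730620/341 ≈ 2142.6 → 2143
Density = N̂ / area = 2143 / 3 ≈ 714.33 → 714.3 per acre

density ≈ 714.3 painted turtles per acre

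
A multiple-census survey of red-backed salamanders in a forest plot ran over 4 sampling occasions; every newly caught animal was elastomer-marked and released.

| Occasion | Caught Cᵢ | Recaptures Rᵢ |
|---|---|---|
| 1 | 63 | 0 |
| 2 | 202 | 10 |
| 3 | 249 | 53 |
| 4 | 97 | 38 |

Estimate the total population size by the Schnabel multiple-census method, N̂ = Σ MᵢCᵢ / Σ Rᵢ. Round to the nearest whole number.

Marked at large before each occasion: Mᵢ = Σⱼ<ᵢ (Cⱼ − Rⱼ) → M1=0, M2=63, M3=255, M4=451
Σ MᵢCᵢ = 0·63 + 63·202 + 255·249 + 451·97 = 0 + 12726 + 63495 + 43747 = 119968
Σ Rᵢ = 0 + 10 + 53 + 38 = 101
N̂ = 119968 / 101 ≈ 1187.8 → 1188

N ≈ 1188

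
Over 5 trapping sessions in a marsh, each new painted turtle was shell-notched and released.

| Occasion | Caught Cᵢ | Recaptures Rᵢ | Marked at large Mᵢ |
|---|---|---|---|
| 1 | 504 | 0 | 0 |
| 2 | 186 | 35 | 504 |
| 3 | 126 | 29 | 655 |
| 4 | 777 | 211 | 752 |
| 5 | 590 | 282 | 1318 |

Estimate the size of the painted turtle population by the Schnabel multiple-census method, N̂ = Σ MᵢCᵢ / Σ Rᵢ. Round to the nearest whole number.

Σ MᵢCᵢ = 0·504 + 504·186 + 655·126 + 752·777 + 1318·590 = 0 + 93744 + 82530 + 584304 + 777620 = 1538198
Σ Rᵢ = 0 + 35 + 29 + 211 + 282 = 557
N̂ = 1538198 / 557 ≈ 2761.6 → 2762

N ≈ 2762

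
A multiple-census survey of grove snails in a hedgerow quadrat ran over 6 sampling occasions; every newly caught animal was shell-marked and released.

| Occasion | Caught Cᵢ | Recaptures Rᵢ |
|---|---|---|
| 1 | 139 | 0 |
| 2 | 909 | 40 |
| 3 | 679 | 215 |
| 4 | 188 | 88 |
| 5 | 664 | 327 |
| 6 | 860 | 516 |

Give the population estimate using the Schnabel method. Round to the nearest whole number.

Marked at large before each occasion: Mᵢ = Σⱼ<ᵢ (Cⱼ − Rⱼ) → M1=0, M2=139, M3=1008, M4=1472, M5=1572, M6=1909
Σ MᵢCᵢ = 0·139 + 139·909 + 1008·679 + 1472·188 + 1572·664 + 1909·860 = 0 + 126351 + 684432 + 276736 + 1043808 + 1641740 = 3773067
Σ Rᵢ = 0 + 40 + 215 + 88 + 327 + 516 = 1186
N̂ = 3773067 / 1186 ≈ 3181.3 → 3181

N ≈ 3181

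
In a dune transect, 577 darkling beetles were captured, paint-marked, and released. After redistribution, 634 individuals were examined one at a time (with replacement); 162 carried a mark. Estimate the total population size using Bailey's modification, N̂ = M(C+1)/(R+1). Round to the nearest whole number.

N̂ = 577·(634+1)/(162+1) = 577·635/163 = 366395/163 ≈ 2247.8 → 2248

N ≈ 2248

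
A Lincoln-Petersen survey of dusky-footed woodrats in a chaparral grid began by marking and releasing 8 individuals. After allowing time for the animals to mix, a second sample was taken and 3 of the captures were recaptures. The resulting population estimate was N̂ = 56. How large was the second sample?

C = 21

From N = M·C/R: C = N·R / M = 56·3 / 8 = 168 / 8 = 21.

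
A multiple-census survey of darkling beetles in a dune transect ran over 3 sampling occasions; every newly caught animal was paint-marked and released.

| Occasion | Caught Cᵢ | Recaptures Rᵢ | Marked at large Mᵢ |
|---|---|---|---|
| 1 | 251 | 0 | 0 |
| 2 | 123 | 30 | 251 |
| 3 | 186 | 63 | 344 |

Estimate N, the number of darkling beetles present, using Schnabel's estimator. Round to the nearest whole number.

Σ MᵢCᵢ = 0·251 + 251·123 + 344·186 = 0 + 30873 + 63984 = 94857
Σ Rᵢ = 0 + 30 + 63 = 93
N̂ = 94857 / 93 ≈ 1020.0 → 1020

N ≈ 1020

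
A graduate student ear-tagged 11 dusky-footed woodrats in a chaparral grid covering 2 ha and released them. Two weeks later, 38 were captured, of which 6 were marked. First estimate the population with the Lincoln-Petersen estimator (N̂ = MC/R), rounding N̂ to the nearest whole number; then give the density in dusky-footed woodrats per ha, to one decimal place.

N̂ = 11·38/6 = 418/6 ≈ 69.7 → 70
Density = N̂ / area = 70 / 2 = 35.0 per ha

density ≈ 35.0 dusky-footed woodrats per ha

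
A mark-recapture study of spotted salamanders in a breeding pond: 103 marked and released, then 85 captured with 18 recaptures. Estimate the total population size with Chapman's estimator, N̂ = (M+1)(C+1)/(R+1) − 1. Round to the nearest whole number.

N̂ = (103+1)(85+1)/(18+1) − 1 = 104·86/19 − 1
= 8944/19 − 1 ≈ 470.7 − 1 ≈ 469.7 → 470

N ≈ 470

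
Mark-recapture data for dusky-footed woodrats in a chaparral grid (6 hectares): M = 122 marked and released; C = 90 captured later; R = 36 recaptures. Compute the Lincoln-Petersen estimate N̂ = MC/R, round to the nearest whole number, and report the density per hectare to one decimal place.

density ≈ 50.8 dusky-footed woodrats per hectare

N̂ = 122·90/36 = 10980/36 = 305
Density = N̂ / area = 305 / 6 ≈ 50.83 → 50.8 per hectare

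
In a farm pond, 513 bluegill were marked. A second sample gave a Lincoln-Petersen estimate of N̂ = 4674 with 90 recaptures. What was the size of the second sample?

C = 820

From N = M·C/R: C = N·R / M = 4674·90 / 513 = 420660 / 513 = 820.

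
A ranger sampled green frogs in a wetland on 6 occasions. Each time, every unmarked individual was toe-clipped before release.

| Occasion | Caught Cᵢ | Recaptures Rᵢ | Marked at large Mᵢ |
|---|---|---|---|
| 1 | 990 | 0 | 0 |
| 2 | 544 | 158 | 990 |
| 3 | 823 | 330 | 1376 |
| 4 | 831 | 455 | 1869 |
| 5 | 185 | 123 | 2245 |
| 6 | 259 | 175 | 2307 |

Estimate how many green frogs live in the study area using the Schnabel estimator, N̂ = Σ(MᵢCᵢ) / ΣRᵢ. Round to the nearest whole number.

N ≈ 3414

Σ MᵢCᵢ = 0·990 + 990·544 + 1376·823 + 1869·831 + 2245·185 + 2307·259 = 0 + 538560 + 1132448 + 1553139 + 415325 + 597513 = 4236985
Σ Rᵢ = 0 + 158 + 330 + 455 + 123 + 175 = 1241
N̂ = 4236985 / 1241 ≈ 3414.2 → 3414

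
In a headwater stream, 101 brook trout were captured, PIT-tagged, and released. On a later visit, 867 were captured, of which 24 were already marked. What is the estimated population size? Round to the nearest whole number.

N ≈ 3649

Lincoln-Petersen assumes M/N = R/C, so N = M·C / R.
N = (101 × 867) / 24 = 87567 / 24 ≈ 3648.6 → 3649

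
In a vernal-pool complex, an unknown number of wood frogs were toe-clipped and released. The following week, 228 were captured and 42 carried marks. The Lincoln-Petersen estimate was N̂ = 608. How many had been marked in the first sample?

From N = M·C/R: M = N·R / C = 608·42 / 228 = 25536 / 228 = 112.

M = 112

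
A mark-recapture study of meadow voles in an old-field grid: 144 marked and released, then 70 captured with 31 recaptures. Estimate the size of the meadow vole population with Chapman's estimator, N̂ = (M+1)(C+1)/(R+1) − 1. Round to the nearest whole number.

N̂ = (144+1)(70+1)/(31+1) − 1 = 145·71/32 − 1
= 10295/32 − 1 ≈ 321.7 − 1 ≈ 320.7 → 321

N ≈ 321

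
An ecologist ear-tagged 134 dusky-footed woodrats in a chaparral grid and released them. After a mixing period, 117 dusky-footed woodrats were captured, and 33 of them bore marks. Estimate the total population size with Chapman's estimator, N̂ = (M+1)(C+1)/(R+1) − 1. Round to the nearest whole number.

N ≈ 468

N̂ = (134+1)(117+1)/(33+1) − 1 = 135·118/34 − 1
= 15930/34 − 1 ≈ 468.5 − 1 ≈ 467.5 → 468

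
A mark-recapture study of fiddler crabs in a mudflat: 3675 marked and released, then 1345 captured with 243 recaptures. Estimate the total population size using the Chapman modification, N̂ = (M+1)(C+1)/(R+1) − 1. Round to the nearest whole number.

N̂ = (3675+1)(1345+1)/(243+1) − 1 = 3676·1346/244 − 1
= 4947896/244 − 1 ≈ 20278.3 − 1 ≈ 20277.3 → 20277

N ≈ 20,277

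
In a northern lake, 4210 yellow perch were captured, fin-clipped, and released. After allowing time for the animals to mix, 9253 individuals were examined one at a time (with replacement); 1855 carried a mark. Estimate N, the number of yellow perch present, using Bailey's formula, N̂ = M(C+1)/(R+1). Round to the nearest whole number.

N̂ = 4210·(9253+1)/(1855+1) = 4210·9254/1856 = 38959340/1856 ≈ 20991.0 → 20991

N ≈ 20,991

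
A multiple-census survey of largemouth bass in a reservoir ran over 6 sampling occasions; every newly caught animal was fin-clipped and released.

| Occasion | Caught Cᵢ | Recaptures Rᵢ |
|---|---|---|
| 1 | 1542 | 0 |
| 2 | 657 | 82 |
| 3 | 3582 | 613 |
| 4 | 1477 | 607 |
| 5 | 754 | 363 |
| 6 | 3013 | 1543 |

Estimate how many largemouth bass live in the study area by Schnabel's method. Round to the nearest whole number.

N ≈ 12,382

Marked at large before each occasion: Mᵢ = Σⱼ<ᵢ (Cⱼ − Rⱼ) → M1=0, M2=1542, M3=2117, M4=5086, M5=5956, M6=6347
Σ MᵢCᵢ = 0·1542 + 1542·657 + 2117·3582 + 5086·1477 + 5956·754 + 6347·3013 = 0 + 1013094 + 7583094 + 7512022 + 4490824 + 19123511 = 39722545
Σ Rᵢ = 0 + 82 + 613 + 607 + 363 + 1543 = 3208
N̂ = 39722545 / 3208 ≈ 12382.3 → 12382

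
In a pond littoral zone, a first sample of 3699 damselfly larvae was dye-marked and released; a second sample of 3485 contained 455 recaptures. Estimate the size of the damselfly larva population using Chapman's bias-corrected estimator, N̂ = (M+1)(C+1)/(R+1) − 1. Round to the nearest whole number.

N ≈ 28,285

N̂ = (3699+1)(3485+1)/(455+1) − 1 = 3700·3486/456 − 1
= 12898200/456 − 1 ≈ 28285.5 − 1 ≈ 28284.5 → 28285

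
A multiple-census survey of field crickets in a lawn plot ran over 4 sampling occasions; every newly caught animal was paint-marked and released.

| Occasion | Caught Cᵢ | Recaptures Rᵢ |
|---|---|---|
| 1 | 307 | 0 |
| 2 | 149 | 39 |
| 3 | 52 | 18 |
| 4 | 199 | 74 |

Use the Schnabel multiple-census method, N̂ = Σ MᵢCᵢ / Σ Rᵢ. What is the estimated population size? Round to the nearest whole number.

N ≈ 1200

Marked at large before each occasion: Mᵢ = Σⱼ<ᵢ (Cⱼ − Rⱼ) → M1=0, M2=307, M3=417, M4=451
Σ MᵢCᵢ = 0·307 + 307·149 + 417·52 + 451·199 = 0 + 45743 + 21684 + 89749 = 157176
Σ Rᵢ = 0 + 39 + 18 + 74 = 131
N̂ = 157176 / 131 ≈ 1199.8 → 1200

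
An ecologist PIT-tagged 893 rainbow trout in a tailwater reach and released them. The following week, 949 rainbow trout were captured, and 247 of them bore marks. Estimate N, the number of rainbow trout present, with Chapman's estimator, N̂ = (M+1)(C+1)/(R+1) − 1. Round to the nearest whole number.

N̂ = (893+1)(949+1)/(247+1) − 1 = 894·950/248 − 1
= 849300/248 − 1 ≈ 3424.6 − 1 ≈ 3423.6 → 3424

N ≈ 3424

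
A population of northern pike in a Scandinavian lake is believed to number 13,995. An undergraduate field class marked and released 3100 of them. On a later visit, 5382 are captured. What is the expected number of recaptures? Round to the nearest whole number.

The marked fraction of the population is 3100/13995, so in a sample of 5382 expect C·(M/N) marked.
E[R] = 3100 × 5382 / 13995 = 16684200 / 13995 ≈ 1192.2 → 1192

expected recaptures ≈ 1192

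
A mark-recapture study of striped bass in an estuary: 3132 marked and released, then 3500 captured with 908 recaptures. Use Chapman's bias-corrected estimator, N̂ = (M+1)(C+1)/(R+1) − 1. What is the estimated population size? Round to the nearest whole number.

N̂ = (3132+1)(3500+1)/(908+1) − 1 = 3133·3501/909 − 1
= 10968633/909 − 1 ≈ 12066.7 − 1 ≈ 12065.7 → 12066

N ≈ 12,066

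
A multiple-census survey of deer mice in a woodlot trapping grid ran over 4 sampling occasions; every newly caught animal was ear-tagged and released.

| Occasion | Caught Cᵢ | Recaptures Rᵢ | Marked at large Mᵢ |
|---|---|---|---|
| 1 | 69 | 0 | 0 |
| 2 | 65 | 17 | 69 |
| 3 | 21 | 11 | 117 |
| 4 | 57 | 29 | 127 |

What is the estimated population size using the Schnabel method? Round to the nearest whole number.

Σ MᵢCᵢ = 0·69 + 69·65 + 117·21 + 127·57 = 0 + 4485 + 2457 + 7239 = 14181
Σ Rᵢ = 0 + 17 + 11 + 29 = 57
N̂ = 14181 / 57 ≈ 248.8 → 249

N ≈ 249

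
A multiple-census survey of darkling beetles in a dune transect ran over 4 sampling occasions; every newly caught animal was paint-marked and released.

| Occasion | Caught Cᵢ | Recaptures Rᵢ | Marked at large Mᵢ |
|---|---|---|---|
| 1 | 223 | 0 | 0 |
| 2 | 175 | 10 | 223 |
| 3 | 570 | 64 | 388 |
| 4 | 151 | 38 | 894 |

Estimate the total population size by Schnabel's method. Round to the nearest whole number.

Σ MᵢCᵢ = 0·223 + 223·175 + 388·570 + 894·151 = 0 + 39025 + 221160 + 134994 = 395179
Σ Rᵢ = 0 + 10 + 64 + 38 = 112
N̂ = 395179 / 112 ≈ 3528.4 → 3528

N ≈ 3528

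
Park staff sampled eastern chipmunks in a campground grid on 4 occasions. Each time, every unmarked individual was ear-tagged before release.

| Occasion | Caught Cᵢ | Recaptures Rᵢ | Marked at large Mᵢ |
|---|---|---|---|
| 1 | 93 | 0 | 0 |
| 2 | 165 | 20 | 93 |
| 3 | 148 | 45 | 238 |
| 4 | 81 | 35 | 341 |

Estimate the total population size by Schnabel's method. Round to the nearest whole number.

N ≈ 782

Σ MᵢCᵢ = 0·93 + 93·165 + 238·148 + 341·81 = 0 + 15345 + 35224 + 27621 = 78190
Σ Rᵢ = 0 + 20 + 45 + 35 = 100
N̂ = 78190 / 100 ≈ 781.9 → 782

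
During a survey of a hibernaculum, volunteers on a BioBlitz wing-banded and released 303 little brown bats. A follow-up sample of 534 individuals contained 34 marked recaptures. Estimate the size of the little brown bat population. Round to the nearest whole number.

N ≈ 4759

If marked individuals mix randomly, R/C ≈ M/N, giving N ≈ M·C/R.
N = (303 × 534) / 34 = 161802 / 34 ≈ 4758.9 → 4759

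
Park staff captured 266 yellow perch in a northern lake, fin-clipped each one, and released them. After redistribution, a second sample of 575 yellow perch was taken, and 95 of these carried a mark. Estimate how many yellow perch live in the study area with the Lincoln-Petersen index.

The marked fraction in the recapture sample should equal the marked fraction in the population: 95/575 = 266/N.
N = (266 × 575) / 95 = 152950 / 95 = 1610

N = 1610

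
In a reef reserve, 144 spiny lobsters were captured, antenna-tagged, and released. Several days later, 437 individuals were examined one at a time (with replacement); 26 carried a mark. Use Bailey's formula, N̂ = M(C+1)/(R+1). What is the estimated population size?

N̂ = 144·(437+1)/(26+1) = 144·438/27 = 63072/27 = 2336

N = 2336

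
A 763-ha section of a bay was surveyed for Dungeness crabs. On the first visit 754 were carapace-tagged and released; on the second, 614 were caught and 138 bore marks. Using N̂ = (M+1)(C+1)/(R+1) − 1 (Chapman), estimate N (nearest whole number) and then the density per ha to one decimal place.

density ≈ 4.4 Dungeness crabs per ha

N̂ = 755·615/139 − 1 = 464325/139 − 1 ≈ 3339.47 → 3339
Density = N̂ / area = 3339 / 763 ≈ 4.38 → 4.4 per ha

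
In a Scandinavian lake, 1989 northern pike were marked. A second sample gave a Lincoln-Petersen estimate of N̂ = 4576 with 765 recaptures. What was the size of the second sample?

C = 1760

From N = M·C/R: C = N·R / M = 4576·765 / 1989 = 3500640 / 1989 = 1760.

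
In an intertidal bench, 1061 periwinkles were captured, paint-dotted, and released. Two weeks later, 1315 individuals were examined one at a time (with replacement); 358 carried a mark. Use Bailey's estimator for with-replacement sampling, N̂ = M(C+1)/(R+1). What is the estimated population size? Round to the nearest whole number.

N ≈ 3889

N̂ = 1061·(1315+1)/(358+1) = 1061·1316/359 = 1396276/359 ≈ 3889.3 → 3889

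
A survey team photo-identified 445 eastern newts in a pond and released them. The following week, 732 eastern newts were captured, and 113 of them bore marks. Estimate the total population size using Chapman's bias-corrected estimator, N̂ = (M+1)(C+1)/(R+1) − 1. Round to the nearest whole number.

N ≈ 2867

N̂ = (445+1)(732+1)/(113+1) − 1 = 446·733/114 − 1
= 326918/114 − 1 ≈ 2867.7 − 1 ≈ 2866.7 → 2867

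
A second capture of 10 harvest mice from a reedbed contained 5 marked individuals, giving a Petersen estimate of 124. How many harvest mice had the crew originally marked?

From N = M·C/R: M = N·R / C = 124·5 / 10 = 620 / 10 = 62.

M = 62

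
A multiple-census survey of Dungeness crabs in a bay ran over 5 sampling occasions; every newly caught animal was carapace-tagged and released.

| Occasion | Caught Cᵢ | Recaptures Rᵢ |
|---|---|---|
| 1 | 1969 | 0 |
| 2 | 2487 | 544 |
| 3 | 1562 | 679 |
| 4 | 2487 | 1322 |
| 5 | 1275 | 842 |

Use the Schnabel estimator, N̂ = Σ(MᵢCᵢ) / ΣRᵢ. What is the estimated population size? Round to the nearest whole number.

Marked at large before each occasion: Mᵢ = Σⱼ<ᵢ (Cⱼ − Rⱼ) → M1=0, M2=1969, M3=3912, M4=4795, M5=5960
Σ MᵢCᵢ = 0·1969 + 1969·2487 + 3912·1562 + 4795·2487 + 5960·1275 = 0 + 4896903 + 6110544 + 11925165 + 7599000 = 30531612
Σ Rᵢ = 0 + 544 + 679 + 1322 + 842 = 3387
N̂ = 30531612 / 3387 ≈ 9014.4 → 9014

N ≈ 9014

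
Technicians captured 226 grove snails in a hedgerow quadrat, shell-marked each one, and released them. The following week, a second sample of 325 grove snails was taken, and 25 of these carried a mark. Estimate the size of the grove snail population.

N = 2938

N = (226 × 325) / 25 = 73450 / 25 = 2938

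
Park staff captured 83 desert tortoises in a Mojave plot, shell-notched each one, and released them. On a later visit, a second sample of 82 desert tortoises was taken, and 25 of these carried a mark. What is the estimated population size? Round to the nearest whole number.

N = (83 × 82) / 25 = 6806 / 25 ≈ 272.2 → 272

N ≈ 272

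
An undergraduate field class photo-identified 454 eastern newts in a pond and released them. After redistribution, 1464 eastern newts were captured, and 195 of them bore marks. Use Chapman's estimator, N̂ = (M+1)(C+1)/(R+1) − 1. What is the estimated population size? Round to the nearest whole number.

N ≈ 3400

N̂ = (454+1)(1464+1)/(195+1) − 1 = 455·1465/196 − 1
= 666575/196 − 1 ≈ 3400.9 − 1 ≈ 3399.9 → 3400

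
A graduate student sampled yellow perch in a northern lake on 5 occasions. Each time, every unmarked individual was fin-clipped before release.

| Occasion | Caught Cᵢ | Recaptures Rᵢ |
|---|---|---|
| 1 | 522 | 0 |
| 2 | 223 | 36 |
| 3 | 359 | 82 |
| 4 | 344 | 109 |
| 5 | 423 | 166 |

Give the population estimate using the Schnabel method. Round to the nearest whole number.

Marked at large before each occasion: Mᵢ = Σⱼ<ᵢ (Cⱼ − Rⱼ) → M1=0, M2=522, M3=709, M4=986, M5=1221
Σ MᵢCᵢ = 0·522 + 522·223 + 709·359 + 986·344 + 1221·423 = 0 + 116406 + 254531 + 339184 + 516483 = 1226604
Σ Rᵢ = 0 + 36 + 82 + 109 + 166 = 393
N̂ = 1226604 / 393 ≈ 3121.1 → 3121

N ≈ 3121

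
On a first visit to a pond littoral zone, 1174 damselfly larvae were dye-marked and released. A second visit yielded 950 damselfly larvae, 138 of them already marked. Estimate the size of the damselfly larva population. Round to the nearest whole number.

If marked individuals mix randomly, R/C ≈ M/N, giving N ≈ M·C/R.
N = (1174 × 950) / 138 = 1115300 / 138 ≈ 8081.9 → 8082

N ≈ 8082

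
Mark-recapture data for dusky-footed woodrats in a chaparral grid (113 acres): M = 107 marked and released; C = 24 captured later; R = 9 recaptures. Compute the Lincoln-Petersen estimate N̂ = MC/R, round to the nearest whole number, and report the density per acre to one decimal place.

N̂ = 107·24/9 = 2568/9 ≈ 285.3 → 285
Density = N̂ / area = 285 / 113 ≈ 2.52 → 2.5 per acre

density ≈ 2.5 dusky-footed woodrats per acre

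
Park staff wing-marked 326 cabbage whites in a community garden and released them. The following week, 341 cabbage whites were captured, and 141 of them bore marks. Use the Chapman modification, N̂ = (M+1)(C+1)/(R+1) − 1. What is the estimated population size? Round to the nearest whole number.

N̂ = (326+1)(341+1)/(141+1) − 1 = 327·342/142 − 1
= 111834/142 − 1 ≈ 787.6 − 1 ≈ 786.6 → 787

N ≈ 787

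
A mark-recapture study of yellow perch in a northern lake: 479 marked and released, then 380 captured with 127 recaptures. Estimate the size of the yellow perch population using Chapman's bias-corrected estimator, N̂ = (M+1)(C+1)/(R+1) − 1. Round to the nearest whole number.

N ≈ 1428

N̂ = (479+1)(380+1)/(127+1) − 1 = 480·381/128 − 1
= 182880/128 − 1 ≈ 1428.8 − 1 ≈ 1427.8 → 1428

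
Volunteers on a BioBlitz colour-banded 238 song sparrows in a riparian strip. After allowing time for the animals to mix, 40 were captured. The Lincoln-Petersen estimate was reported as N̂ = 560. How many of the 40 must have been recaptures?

From N = M·C/R: R = M·C / N = 238·40 / 560 = 9520 / 560 = 17.

R = 17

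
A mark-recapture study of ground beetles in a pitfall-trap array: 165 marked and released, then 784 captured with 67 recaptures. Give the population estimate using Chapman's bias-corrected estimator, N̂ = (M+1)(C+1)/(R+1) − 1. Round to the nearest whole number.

N̂ = (165+1)(784+1)/(67+1) − 1 = 166·785/68 − 1
= 130310/68 − 1 ≈ 1916.3 − 1 ≈ 1915.3 → 1915

N ≈ 1915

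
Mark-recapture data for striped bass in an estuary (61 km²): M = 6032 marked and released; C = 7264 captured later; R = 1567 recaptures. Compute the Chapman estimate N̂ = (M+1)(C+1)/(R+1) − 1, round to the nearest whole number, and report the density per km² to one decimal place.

density ≈ 458.2 striped bass per km²

N̂ = 6033·7265/1568 − 1 = 43829745/1568 − 1 ≈ 27951.6 → 27952
Density = N̂ / area = 27952 / 61 ≈ 458.23 → 458.2 per km²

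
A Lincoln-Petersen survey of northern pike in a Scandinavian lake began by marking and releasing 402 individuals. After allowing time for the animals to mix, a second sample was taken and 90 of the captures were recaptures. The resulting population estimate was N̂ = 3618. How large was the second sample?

From N = M·C/R: C = N·R / M = 3618·90 / 402 = 325620 / 402 = 810.

C = 810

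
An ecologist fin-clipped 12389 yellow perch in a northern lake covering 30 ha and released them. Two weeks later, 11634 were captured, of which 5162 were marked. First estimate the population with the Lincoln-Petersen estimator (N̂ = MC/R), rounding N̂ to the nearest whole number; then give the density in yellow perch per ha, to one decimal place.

density ≈ 930.7 yellow perch per ha

N̂ = 12389·11634/5162 = 144133626/5162 ≈ 27922.1 → 27922
Density = N̂ / area = 27922 / 30 ≈ 930.73 → 930.7 per ha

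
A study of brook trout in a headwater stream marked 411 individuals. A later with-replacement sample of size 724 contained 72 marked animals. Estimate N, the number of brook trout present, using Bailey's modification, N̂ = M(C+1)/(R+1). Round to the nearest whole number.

N̂ = 411·(724+1)/(72+1) = 411·725/73 = 297975/73 ≈ 4081.8 → 4082

N ≈ 4082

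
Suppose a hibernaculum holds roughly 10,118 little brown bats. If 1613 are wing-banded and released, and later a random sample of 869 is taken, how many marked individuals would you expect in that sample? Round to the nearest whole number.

expected recaptures ≈ 139

Expected recaptures E[R] = M·C / N.
E[R] = 1613 × 869 / 10118 = 1401697 / 10118 ≈ 138.5 → 139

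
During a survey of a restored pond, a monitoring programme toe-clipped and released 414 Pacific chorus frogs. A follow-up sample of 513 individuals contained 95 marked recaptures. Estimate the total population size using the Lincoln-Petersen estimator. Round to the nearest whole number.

If marked individuals mix randomly, R/C ≈ M/N, giving N ≈ M·C/R.
N = (414 × 513) / 95 = 212382 / 95 ≈ 2235.6 → 2236

N ≈ 2236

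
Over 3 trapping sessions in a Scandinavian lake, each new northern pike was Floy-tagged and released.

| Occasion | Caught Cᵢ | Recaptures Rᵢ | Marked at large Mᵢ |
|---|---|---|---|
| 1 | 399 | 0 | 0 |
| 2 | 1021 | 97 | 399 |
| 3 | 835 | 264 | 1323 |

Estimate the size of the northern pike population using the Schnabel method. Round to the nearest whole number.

N ≈ 4189

Σ MᵢCᵢ = 0·399 + 399·1021 + 1323·835 = 0 + 407379 + 1104705 = 1512084
Σ Rᵢ = 0 + 97 + 264 = 361
N̂ = 1512084 / 361 ≈ 4188.6 → 4189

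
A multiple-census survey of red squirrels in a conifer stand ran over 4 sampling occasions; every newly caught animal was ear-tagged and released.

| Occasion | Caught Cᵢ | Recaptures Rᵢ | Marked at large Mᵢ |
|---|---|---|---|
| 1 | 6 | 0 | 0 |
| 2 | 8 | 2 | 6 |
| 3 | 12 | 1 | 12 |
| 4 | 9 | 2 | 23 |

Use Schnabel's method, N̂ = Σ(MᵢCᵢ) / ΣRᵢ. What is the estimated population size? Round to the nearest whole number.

N ≈ 80

Σ MᵢCᵢ = 0·6 + 6·8 + 12·12 + 23·9 = 0 + 48 + 144 + 207 = 399
Σ Rᵢ = 0 + 2 + 1 + 2 = 5
N̂ = 399 / 5 ≈ 79.8 → 80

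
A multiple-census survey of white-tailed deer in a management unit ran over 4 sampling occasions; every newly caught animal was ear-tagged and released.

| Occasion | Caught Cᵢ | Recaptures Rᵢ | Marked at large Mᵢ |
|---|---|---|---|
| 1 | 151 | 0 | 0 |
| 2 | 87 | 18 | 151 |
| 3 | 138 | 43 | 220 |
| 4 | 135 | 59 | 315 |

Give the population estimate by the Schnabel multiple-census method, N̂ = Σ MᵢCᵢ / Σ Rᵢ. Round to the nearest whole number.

N ≈ 717

Σ MᵢCᵢ = 0·151 + 151·87 + 220·138 + 315·135 = 0 + 13137 + 30360 + 42525 = 86022
Σ Rᵢ = 0 + 18 + 43 + 59 = 120
N̂ = 86022 / 120 ≈ 716.9 → 717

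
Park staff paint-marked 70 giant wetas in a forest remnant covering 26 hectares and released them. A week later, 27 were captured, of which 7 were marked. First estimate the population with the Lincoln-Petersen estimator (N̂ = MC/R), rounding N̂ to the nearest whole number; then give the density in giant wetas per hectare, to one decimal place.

density ≈ 10.4 giant wetas per hectare

N̂ = 70·27/7 = 1890/7 = 270
Density = N̂ / area = 270 / 26 ≈ 10.38 → 10.4 per hectare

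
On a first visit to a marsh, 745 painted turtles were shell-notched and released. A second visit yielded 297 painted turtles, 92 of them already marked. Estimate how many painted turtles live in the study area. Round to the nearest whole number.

N ≈ 2405

N = (745 × 297) / 92 = 221265 / 92 ≈ 2405.1 → 2405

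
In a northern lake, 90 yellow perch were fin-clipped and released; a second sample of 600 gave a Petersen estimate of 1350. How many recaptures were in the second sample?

From N = M·C/R: R = M·C / N = 90·600 / 1350 = 54000 / 1350 = 40.

R = 40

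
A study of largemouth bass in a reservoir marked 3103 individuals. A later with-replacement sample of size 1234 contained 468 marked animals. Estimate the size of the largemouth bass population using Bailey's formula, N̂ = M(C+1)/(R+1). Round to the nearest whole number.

N̂ = 3103·(1234+1)/(468+1) = 3103·1235/469 = 3832205/469 ≈ 8171.0 → 8171

N ≈ 8171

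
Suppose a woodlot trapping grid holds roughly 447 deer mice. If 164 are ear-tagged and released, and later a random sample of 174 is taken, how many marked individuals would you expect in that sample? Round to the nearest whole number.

expected recaptures ≈ 64

The marked fraction of the population is 164/447, so in a sample of 174 expect C·(M/N) marked.
E[R] = 164 × 174 / 447 = 28536 / 447 ≈ 63.8 → 64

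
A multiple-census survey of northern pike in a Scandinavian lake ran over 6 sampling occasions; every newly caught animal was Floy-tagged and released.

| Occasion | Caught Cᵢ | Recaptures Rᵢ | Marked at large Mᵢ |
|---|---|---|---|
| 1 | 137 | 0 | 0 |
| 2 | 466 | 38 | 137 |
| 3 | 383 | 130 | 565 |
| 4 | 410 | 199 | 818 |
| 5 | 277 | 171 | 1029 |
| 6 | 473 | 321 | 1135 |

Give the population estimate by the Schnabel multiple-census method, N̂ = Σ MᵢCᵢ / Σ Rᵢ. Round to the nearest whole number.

N ≈ 1673

Σ MᵢCᵢ = 0·137 + 137·466 + 565·383 + 818·410 + 1029·277 + 1135·473 = 0 + 63842 + 216395 + 335380 + 285033 + 536855 = 1437505
Σ Rᵢ = 0 + 38 + 130 + 199 + 171 + 321 = 859
N̂ = 1437505 / 859 ≈ 1673.46 → 1673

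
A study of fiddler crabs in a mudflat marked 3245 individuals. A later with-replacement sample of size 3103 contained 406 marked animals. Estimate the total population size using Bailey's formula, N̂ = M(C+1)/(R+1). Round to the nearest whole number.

N̂ = 3245·(3103+1)/(406+1) = 3245·3104/407 = 10072480/407 ≈ 24748.1 → 24748

N ≈ 24,748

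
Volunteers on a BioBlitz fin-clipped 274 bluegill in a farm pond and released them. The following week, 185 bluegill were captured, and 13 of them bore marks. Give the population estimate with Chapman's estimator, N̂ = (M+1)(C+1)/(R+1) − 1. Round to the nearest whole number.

N̂ = (274+1)(185+1)/(13+1) − 1 = 275·186/14 − 1
= 51150/14 − 1 ≈ 3653.6 − 1 ≈ 3652.6 → 3653

N ≈ 3653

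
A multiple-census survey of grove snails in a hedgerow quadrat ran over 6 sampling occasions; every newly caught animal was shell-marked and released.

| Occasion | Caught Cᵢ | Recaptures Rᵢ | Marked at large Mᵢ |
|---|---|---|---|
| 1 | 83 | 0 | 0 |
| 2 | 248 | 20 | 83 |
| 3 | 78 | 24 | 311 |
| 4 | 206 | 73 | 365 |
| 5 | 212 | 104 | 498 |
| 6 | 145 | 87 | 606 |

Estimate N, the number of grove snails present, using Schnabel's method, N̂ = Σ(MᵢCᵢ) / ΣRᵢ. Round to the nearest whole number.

N ≈ 1018

Σ MᵢCᵢ = 0·83 + 83·248 + 311·78 + 365·206 + 498·212 + 606·145 = 0 + 20584 + 24258 + 75190 + 105576 + 87870 = 313478
Σ Rᵢ = 0 + 20 + 24 + 73 + 104 + 87 = 308
N̂ = 313478 / 308 ≈ 1017.8 → 1018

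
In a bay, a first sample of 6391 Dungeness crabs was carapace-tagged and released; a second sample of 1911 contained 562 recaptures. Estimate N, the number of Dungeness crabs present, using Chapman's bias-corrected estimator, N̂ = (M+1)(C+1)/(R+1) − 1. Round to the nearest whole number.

N̂ = (6391+1)(1911+1)/(562+1) − 1 = 6392·1912/563 − 1
= 12221504/563 − 1 ≈ 21707.8 − 1 ≈ 21706.8 → 21707

N ≈ 21,707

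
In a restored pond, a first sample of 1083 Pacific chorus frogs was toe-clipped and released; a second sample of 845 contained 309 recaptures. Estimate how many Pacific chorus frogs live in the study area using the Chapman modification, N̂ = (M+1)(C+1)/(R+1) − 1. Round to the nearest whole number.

N̂ = (1083+1)(845+1)/(309+1) − 1 = 1084·846/310 − 1
= 917064/310 − 1 ≈ 2958.3 − 1 ≈ 2957.3 → 2957

N ≈ 2957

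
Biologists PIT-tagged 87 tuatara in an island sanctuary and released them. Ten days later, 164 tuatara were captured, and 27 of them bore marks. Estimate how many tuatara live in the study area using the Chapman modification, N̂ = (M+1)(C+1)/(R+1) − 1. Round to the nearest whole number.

N̂ = (87+1)(164+1)/(27+1) − 1 = 88·165/28 − 1
= 14520/28 − 1 ≈ 518.6 − 1 ≈ 517.6 → 518

N ≈ 518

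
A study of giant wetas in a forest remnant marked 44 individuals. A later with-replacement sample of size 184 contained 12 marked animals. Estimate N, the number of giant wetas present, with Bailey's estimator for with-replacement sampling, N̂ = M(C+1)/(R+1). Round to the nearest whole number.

N ≈ 626

N̂ = 44·(184+1)/(12+1) = 44·185/13 = 8140/13 ≈ 626.2 → 626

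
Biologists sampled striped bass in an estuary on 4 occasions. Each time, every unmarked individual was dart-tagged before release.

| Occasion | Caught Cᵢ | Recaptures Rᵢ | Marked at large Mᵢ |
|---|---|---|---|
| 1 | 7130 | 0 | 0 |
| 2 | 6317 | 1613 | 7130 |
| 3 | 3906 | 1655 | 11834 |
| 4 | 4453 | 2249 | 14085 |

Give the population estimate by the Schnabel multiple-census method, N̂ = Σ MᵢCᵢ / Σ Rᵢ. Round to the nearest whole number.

N ≈ 27,911

Σ MᵢCᵢ = 0·7130 + 7130·6317 + 11834·3906 + 14085·4453 = 0 + 45040210 + 46223604 + 62720505 = 153984319
Σ Rᵢ = 0 + 1613 + 1655 + 2249 = 5517
N̂ = 153984319 / 5517 ≈ 27910.9 → 27911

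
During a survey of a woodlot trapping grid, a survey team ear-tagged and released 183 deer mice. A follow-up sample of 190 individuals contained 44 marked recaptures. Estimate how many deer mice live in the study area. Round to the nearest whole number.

Lincoln-Petersen assumes M/N = R/C, so N = M·C / R.
N = (183 × 190) / 44 = 34770 / 44 ≈ 790.2 → 790

N ≈ 790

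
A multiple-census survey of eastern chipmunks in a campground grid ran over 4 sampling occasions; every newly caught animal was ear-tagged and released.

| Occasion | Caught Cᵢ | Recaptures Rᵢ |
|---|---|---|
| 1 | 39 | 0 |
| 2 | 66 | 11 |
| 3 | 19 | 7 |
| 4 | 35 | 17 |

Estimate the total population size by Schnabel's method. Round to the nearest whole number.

Marked at large before each occasion: Mᵢ = Σⱼ<ᵢ (Cⱼ − Rⱼ) → M1=0, M2=39, M3=94, M4=106
Σ MᵢCᵢ = 0·39 + 39·66 + 94·19 + 106·35 = 0 + 2574 + 1786 + 3710 = 8070
Σ Rᵢ = 0 + 11 + 7 + 17 = 35
N̂ = 8070 / 35 ≈ 230.6 → 231

N ≈ 231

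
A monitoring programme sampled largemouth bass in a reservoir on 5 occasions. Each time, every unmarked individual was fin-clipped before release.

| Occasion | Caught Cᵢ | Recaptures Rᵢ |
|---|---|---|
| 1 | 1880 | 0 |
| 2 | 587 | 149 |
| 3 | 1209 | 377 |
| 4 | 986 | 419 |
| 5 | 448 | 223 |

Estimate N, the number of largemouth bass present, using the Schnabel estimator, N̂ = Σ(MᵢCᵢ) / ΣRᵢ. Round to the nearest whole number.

Marked at large before each occasion: Mᵢ = Σⱼ<ᵢ (Cⱼ − Rⱼ) → M1=0, M2=1880, M3=2318, M4=3150, M5=3717
Σ MᵢCᵢ = 0·1880 + 1880·587 + 2318·1209 + 3150·986 + 3717·448 = 0 + 1103560 + 2802462 + 3105900 + 1665216 = 8677138
Σ Rᵢ = 0 + 149 + 377 + 419 + 223 = 1168
N̂ = 8677138 / 1168 ≈ 7429.1 → 7429

N ≈ 7429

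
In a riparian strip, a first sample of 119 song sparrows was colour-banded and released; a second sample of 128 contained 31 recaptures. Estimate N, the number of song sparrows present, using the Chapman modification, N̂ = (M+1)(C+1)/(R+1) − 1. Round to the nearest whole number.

N̂ = (119+1)(128+1)/(31+1) − 1 = 120·129/32 − 1
= 15480/32 − 1 ≈ 483.8 − 1 ≈ 482.8 → 483

N ≈ 483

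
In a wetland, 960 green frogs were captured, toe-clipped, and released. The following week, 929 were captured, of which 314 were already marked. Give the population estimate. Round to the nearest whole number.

N ≈ 2840

If marked individuals mix randomly, R/C ≈ M/N, giving N ≈ M·C/R.
N = (960 × 929) / 314 = 891840 / 314 ≈ 2840.3 → 2840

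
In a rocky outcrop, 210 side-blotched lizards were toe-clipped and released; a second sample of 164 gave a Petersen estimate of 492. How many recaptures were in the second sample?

R = 70

From N = M·C/R: R = M·C / N = 210·164 / 492 = 34440 / 492 = 70.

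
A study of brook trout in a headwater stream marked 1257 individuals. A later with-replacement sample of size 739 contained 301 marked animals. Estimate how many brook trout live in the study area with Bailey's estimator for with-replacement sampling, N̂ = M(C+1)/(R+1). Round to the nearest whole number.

N ≈ 3080

N̂ = 1257·(739+1)/(301+1) = 1257·740/302 = 930180/302 ≈ 3080.1 → 3080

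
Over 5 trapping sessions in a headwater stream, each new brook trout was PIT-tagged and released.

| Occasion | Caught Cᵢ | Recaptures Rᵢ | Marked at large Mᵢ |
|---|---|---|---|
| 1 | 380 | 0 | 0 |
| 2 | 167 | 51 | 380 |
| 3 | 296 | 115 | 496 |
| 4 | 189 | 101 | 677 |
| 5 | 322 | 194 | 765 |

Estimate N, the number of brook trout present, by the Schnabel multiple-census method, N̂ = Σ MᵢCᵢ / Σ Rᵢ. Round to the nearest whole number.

N ≈ 1268

Σ MᵢCᵢ = 0·380 + 380·167 + 496·296 + 677·189 + 765·322 = 0 + 63460 + 146816 + 127953 + 246330 = 584559
Σ Rᵢ = 0 + 51 + 115 + 101 + 194 = 461
N̂ = 584559 / 461 ≈ 1268.0 → 1268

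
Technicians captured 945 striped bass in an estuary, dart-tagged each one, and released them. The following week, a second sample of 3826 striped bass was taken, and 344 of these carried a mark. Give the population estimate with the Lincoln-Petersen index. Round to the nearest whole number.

N ≈ 10,510

Lincoln-Petersen assumes M/N = R/C, so N = M·C / R.
N = (945 × 3826) / 344 = 3615570 / 344 ≈ 10510.4 → 10510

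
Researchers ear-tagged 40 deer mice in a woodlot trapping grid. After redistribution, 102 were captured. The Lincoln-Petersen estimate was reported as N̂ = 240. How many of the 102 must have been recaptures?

R = 17

From N = M·C/R: R = M·C / N = 40·102 / 240 = 4080 / 240 = 17.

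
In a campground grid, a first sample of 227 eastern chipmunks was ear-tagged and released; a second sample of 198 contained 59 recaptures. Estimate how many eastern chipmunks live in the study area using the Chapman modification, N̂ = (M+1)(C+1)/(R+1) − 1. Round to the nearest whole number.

N̂ = (227+1)(198+1)/(59+1) − 1 = 228·199/60 − 1
= 45372/60 − 1 ≈ 756.2 − 1 ≈ 755.2 → 755

N ≈ 755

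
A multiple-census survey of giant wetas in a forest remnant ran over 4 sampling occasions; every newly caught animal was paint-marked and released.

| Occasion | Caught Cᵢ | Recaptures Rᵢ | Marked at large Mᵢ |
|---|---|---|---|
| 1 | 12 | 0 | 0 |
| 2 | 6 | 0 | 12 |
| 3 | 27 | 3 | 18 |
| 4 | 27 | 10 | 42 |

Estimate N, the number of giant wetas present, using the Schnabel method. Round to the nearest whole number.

Σ MᵢCᵢ = 0·12 + 12·6 + 18·27 + 42·27 = 0 + 72 + 486 + 1134 = 1692
Σ Rᵢ = 0 + 0 + 3 + 10 = 13
N̂ = 1692 / 13 ≈ 130.2 → 130

N ≈ 130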